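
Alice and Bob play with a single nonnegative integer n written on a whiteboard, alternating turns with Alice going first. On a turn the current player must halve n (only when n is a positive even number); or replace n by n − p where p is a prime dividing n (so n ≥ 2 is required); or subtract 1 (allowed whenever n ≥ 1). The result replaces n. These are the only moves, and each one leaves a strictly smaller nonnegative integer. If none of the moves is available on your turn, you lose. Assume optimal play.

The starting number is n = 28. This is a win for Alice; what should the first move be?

Positions with no move are L. A position that does have a move is losing for the player to move precisely when every available move leads to a winning position for the opponent. Fill in the labels:
n=0: no move → L
n=1: can move to 0, which is L ⇒ W
n=2: can move to 0, which is L ⇒ W
n=3: can move to 0, which is L ⇒ W
n=4: moves to 2(W), 3(W); every one is W ⇒ L
n=5: can move to 0, which is L ⇒ W
n=6: can move to 4, which is L ⇒ W
n=7: can move to 0, which is L ⇒ W
n=8: can move to 4, which is L ⇒ W
n=9: moves to 6(W), 8(W); every one is W ⇒ L
n=10: can move to 9, which is L ⇒ W
n=11: can move to 0, which is L ⇒ W
n=12: can move to 9, which is L ⇒ W
n=13: can move to 0, which is L ⇒ W
n=14: moves to 7(W), 12(W), 13(W); every one is W ⇒ L
n=15: can move to 14, which is L ⇒ W
n=16: can move to 14, which is L ⇒ W
n=17: can move to 0, which is L ⇒ W
n=18: can move to 9, which is L ⇒ W
n=19: can move to 0, which is L ⇒ W
n=20: moves to 10(W), 15(W), 18(W), 19(W); every one is W ⇒ L
n=21: can move to 14, which is L ⇒ W
n=22: can move to 20, which is L ⇒ W
n=23: can move to 0, which is L ⇒ W
n=24: moves to 12(W), 21(W), 22(W), 23(W); every one is W ⇒ L
n=25: can move to 20, which is L ⇒ W
n=26: can move to 24, which is L ⇒ W
n=27: can move to 24, which is L ⇒ W
n=28: can move to 14, which is L ⇒ W
From 28, the L positions reachable in one move are: 14.

Move to 14.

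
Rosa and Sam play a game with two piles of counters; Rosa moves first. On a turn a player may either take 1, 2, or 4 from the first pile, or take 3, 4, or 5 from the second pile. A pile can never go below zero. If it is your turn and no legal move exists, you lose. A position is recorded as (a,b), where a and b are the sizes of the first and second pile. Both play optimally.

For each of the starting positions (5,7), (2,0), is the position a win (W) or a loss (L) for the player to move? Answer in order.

Use the standard recursion: the mover loses at a terminal position; elsewhere, the mover wins exactly when some move hands the opponent an L position.
No move ever increases a pile, so every position that can arise here has a ≤ 5 and b ≤ 7; it is enough to label the cells with 0 ≤ a ≤ 5 and 0 ≤ b ≤ 7.
Every move lowers a or b (never raises either), so fill the grid row by row in increasing a, and left to right within a row: each cell's successors are then already labelled.
      b=0  b=1  b=2  b=3  b=4  b=5  b=6  b=7
a=0:    L    L    L    W    W    W    W    W
a=1:    W    W    W    L    L    L    W    W
a=2:    W    W    W    W    W    W    L    L
a=3:    L    L    L    W    W    W    W    W
a=4:    W    W    W    L    L    L    W    W
a=5:    W    W    W    W    W    W    L    L
Cells with no legal move (terminal, hence L): (0,0), (0,1), (0,2).
The remaining L cells, each justified by listing all of its moves:
(1,3): →(0,3)(W), (1,0)(W) — all W, so L
(1,4): →(0,4)(W), (1,1)(W), (1,0)(W) — all W, so L
(1,5): →(0,5)(W), (1,2)(W), (1,1)(W), (1,0)(W) — all W, so L
(2,6): →(1,6)(W), (0,6)(W), (2,3)(W), (2,2)(W), (2,1)(W) — all W, so L
(2,7): →(1,7)(W), (0,7)(W), (2,4)(W), (2,3)(W), (2,2)(W) — all W, so L
(3,0): →(2,0)(W), (1,0)(W) — all W, so L
(3,1): →(2,1)(W), (1,1)(W) — all W, so L
(3,2): →(2,2)(W), (1,2)(W) — all W, so L
(4,3): →(3,3)(W), (2,3)(W), (0,3)(W), (4,0)(W) — all W, so L
(4,4): →(3,4)(W), (2,4)(W), (0,4)(W), (4,1)(W), (4,0)(W) — all W, so L
(4,5): →(3,5)(W), (2,5)(W), (0,5)(W), (4,2)(W), (4,1)(W), (4,0)(W) — all W, so L
(5,6): →(4,6)(W), (3,6)(W), (1,6)(W), (5,3)(W), (5,2)(W), (5,1)(W) — all W, so L
(5,7): →(4,7)(W), (3,7)(W), (1,7)(W), (5,4)(W), (5,3)(W), (5,2)(W) — all W, so L
Every other cell has at least one move into one of the L cells above, so it is W.
(5,7): one of the L cells justified above, so L
(2,0): the move to (0,0) reaches an L cell, so W

(5,7): L, (2,0): W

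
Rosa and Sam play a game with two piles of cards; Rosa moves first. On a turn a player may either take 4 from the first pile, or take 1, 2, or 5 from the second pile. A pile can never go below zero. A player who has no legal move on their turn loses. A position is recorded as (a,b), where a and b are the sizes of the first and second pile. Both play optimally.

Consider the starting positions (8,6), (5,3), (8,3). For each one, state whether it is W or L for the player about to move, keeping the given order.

Classify positions by backward induction: terminal positions (no move available) are L. From any other position, the mover wins iff some move reaches an L.
No move ever increases a pile, so every position that can arise here has a ≤ 8 and b ≤ 6; it is enough to label the cells with 0 ≤ a ≤ 8 and 0 ≤ b ≤ 6.
Every move lowers a or b (never raises either), so fill the grid row by row in increasing a, and left to right within a row: each cell's successors are then already labelled.
      b=0  b=1  b=2  b=3  b=4  b=5  b=6
a=0:    L    W    W    L    W    W    L
a=1:    L    W    W    L    W    W    L
a=2:    L    W    W    L    W    W    L
a=3:    L    W    W    L    W    W    L
a=4:    W    L    W    W    L    W    W
a=5:    W    L    W    W    L    W    W
a=6:    W    L    W    W    L    W    W
a=7:    W    L    W    W    L    W    W
a=8:    L    W    W    L    W    W    L
Cells with no legal move (terminal, hence L): (0,0), (1,0), (2,0), (3,0).
The remaining L cells, each justified by listing all of its moves:
(0,3): moves to (0,2)(W), (0,1)(W); every one is W ⇒ L
(0,6): moves to (0,5)(W), (0,4)(W), (0,1)(W); every one is W ⇒ L
(1,3): moves to (1,2)(W), (1,1)(W); every one is W ⇒ L
(1,6): moves to (1,5)(W), (1,4)(W), (1,1)(W); every one is W ⇒ L
(2,3): moves to (2,2)(W), (2,1)(W); every one is W ⇒ L
(2,6): moves to (2,5)(W), (2,4)(W), (2,1)(W); every one is W ⇒ L
(3,3): moves to (3,2)(W), (3,1)(W); every one is W ⇒ L
(3,6): moves to (3,5)(W), (3,4)(W), (3,1)(W); every one is W ⇒ L
(4,1): moves to (0,1)(W), (4,0)(W); every one is W ⇒ L
(4,4): moves to (0,4)(W), (4,3)(W), (4,2)(W); every one is W ⇒ L
(5,1): moves to (1,1)(W), (5,0)(W); every one is W ⇒ L
(5,4): moves to (1,4)(W), (5,3)(W), (5,2)(W); every one is W ⇒ L
(6,1): moves to (2,1)(W), (6,0)(W); every one is W ⇒ L
(6,4): moves to (2,4)(W), (6,3)(W), (6,2)(W); every one is W ⇒ L
(7,1): moves to (3,1)(W), (7,0)(W); every one is W ⇒ L
(7,4): moves to (3,4)(W), (7,3)(W), (7,2)(W); every one is W ⇒ L
(8,0): the only move is to (4,0)(W), a W ⇒ L
(8,3): moves to (4,3)(W), (8,2)(W), (8,1)(W); every one is W ⇒ L
(8,6): moves to (4,6)(W), (8,5)(W), (8,4)(W), (8,1)(W); every one is W ⇒ L
Every other cell has at least one move into one of the L cells above, so it is W.
(8,6): one of the L cells justified above, so L
(5,3): the move to (1,3) reaches an L cell, so W
(8,3): one of the L cells justified above, so L

(8,6): L, (5,3): W, (8,3): L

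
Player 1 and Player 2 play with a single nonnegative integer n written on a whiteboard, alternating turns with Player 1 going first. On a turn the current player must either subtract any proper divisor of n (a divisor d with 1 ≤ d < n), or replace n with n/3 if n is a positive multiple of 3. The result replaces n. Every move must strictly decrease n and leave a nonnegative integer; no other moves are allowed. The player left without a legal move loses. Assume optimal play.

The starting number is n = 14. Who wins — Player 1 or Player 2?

Player 1 wins.

Positions with no move are L. A position that does have a move is losing for the player to move precisely when every available move leads to a winning position for the opponent. Fill in the labels:
n=0: no move → L
n=1: no move → L
n=2: can move to 1, which is L ⇒ W
n=3: can move to 1, which is L ⇒ W
n=4: moves to 2(W), 3(W); every one is W ⇒ L
n=5: can move to 4, which is L ⇒ W
n=6: can move to 4, which is L ⇒ W
n=7: the only move is to 6(W), a W ⇒ L
n=8: can move to 4, which is L ⇒ W
n=9: moves to 3(W), 6(W), 8(W); every one is W ⇒ L
n=10: can move to 9, which is L ⇒ W
n=11: the only move is to 10(W), a W ⇒ L
n=12: can move to 4, which is L ⇒ W
n=13: the only move is to 12(W), a W ⇒ L
n=14: can move to 7, which is L ⇒ W
From 14 Player 1 can move to 7, reaching an L position.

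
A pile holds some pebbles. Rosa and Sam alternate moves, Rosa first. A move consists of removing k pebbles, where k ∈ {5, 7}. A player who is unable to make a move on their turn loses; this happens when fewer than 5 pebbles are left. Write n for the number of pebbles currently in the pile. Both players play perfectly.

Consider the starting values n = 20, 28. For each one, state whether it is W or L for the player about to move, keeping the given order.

Compute win/loss labels from the base case upward. A position with no move is L. Any other position is W if it can reach an L in one move, else L.
n=0: no move → L
n=1: no move → L
n=2: no move → L
n=3: no move → L
n=4: no move → L
n=5: can move to 0, which is L ⇒ W
n=6: can move to 1, which is L ⇒ W
n=7: can move to 2, which is L ⇒ W
n=8: can move to 3, which is L ⇒ W
n=9: can move to 4, which is L ⇒ W
n=10: can move to 3, which is L ⇒ W
n=11: can move to 4, which is L ⇒ W
n=12: moves to 7(W), 5(W); every one is W ⇒ L
n=13: moves to 8(W), 6(W); every one is W ⇒ L
n=14: moves to 9(W), 7(W); every one is W ⇒ L
n=15: moves to 10(W), 8(W); every one is W ⇒ L
n=16: moves to 11(W), 9(W); every one is W ⇒ L
n=17: can move to 12, which is L ⇒ W
n=18: can move to 13, which is L ⇒ W
n=19: can move to 14, which is L ⇒ W
n=20: can move to 15, which is L ⇒ W
n=21: can move to 16, which is L ⇒ W
n=22: can move to 15, which is L ⇒ W
n=23: can move to 16, which is L ⇒ W
n=24: moves to 19(W), 17(W); every one is W ⇒ L
n=25: moves to 20(W), 18(W); every one is W ⇒ L
n=26: moves to 21(W), 19(W); every one is W ⇒ L
n=27: moves to 22(W), 20(W); every one is W ⇒ L
n=28: moves to 23(W), 21(W); every one is W ⇒ L

20: W, 28: L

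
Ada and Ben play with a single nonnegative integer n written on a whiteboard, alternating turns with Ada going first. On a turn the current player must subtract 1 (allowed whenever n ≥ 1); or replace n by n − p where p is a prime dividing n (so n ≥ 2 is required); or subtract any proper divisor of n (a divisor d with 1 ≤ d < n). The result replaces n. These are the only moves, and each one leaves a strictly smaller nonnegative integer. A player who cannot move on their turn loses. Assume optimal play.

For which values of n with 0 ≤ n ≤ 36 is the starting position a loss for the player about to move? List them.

0, 4, 9, 14, 20, 26, 32, 35

Work bottom-up. With no move the player to move loses. Otherwise the position is W if at least one move leads to an L position for the opponent, and L if every move leads to a W.
n=0: no move → L
n=1: W (go to 0, an L position)
n=2: W (go to 0, an L position)
n=3: W (go to 0, an L position)
n=4: L (options 2(W), 3(W) are all W)
n=5: W (go to 0, an L position)
n=6: W (go to 4, an L position)
n=7: W (go to 0, an L position)
n=8: W (go to 4, an L position)
n=9: L (options 6(W), 8(W) are all W)
n=10: W (go to 9, an L position)
n=11: W (go to 0, an L position)
n=12: W (go to 9, an L position)
n=13: W (go to 0, an L position)
n=14: L (options 7(W), 12(W), 13(W) are all W)
n=15: W (go to 14, an L position)
n=16: W (go to 14, an L position)
n=17: W (go to 0, an L position)
n=18: W (go to 9, an L position)
n=19: W (go to 0, an L position)
n=20: L (options 10(W), 15(W), 16(W), 18(W), 19(W) are all W)
n=21: W (go to 14, an L position)
n=22: W (go to 20, an L position)
n=23: W (go to 0, an L position)
n=24: W (go to 20, an L position)
n=25: W (go to 20, an L position)
n=26: L (options 13(W), 24(W), 25(W) are all W)
n=27: W (go to 26, an L position)
n=28: W (go to 14, an L position)
n=29: W (go to 0, an L position)
n=30: W (go to 20, an L position)
n=31: W (go to 0, an L position)
n=32: L (options 16(W), 24(W), 28(W), 30(W), 31(W) are all W)
n=33: W (go to 32, an L position)
n=34: W (go to 32, an L position)
n=35: L (options 28(W), 30(W), 34(W) are all W)
n=36: W (go to 32, an L position)
Reading off the rows marked L gives the requested list; there are 8 such values of n.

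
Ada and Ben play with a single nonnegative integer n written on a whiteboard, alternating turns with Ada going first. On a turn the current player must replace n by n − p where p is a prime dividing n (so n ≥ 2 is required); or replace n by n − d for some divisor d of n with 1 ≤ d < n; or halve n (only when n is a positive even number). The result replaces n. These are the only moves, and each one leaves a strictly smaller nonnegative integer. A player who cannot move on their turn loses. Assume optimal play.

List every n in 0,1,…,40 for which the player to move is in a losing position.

0, 1, 4, 9, 14, 20, 26, 32, 35, 38

Classify positions by backward induction: terminal positions (no move available) are L. From any other position, the mover wins iff some move reaches an L.
n=0: no move → L
n=1: no move → L
n=2: reaches L-position 0 → W
n=3: reaches L-position 0 → W
n=4: only reaches 2(W), 3(W), all W → L
n=5: reaches L-position 0 → W
n=6: reaches L-position 4 → W
n=7: reaches L-position 0 → W
n=8: reaches L-position 4 → W
n=9: only reaches 6(W), 8(W), all W → L
n=10: reaches L-position 9 → W
n=11: reaches L-position 0 → W
n=12: reaches L-position 9 → W
n=13: reaches L-position 0 → W
n=14: only reaches 7(W), 12(W), 13(W), all W → L
n=15: reaches L-position 14 → W
n=16: reaches L-position 14 → W
n=17: reaches L-position 0 → W
n=18: reaches L-position 9 → W
n=19: reaches L-position 0 → W
n=20: only reaches 10(W), 15(W), 16(W), 18(W), 19(W), all W → L
n=21: reaches L-position 14 → W
n=22: reaches L-position 20 → W
n=23: reaches L-position 0 → W
n=24: reaches L-position 20 → W
n=25: reaches L-position 20 → W
n=26: only reaches 13(W), 24(W), 25(W), all W → L
n=27: reaches L-position 26 → W
n=28: reaches L-position 14 → W
n=29: reaches L-position 0 → W
n=30: reaches L-position 20 → W
n=31: reaches L-position 0 → W
n=32: only reaches 16(W), 24(W), 28(W), 30(W), 31(W), all W → L
n=33: reaches L-position 32 → W
n=34: reaches L-position 32 → W
n=35: only reaches 28(W), 30(W), 34(W), all W → L
n=36: reaches L-position 32 → W
n=37: reaches L-position 0 → W
n=38: only reaches 19(W), 36(W), 37(W), all W → L
n=39: reaches L-position 26 → W
n=40: reaches L-position 20 → W
The losing starting values of n are exactly the entries labelled L in this table (10 of them).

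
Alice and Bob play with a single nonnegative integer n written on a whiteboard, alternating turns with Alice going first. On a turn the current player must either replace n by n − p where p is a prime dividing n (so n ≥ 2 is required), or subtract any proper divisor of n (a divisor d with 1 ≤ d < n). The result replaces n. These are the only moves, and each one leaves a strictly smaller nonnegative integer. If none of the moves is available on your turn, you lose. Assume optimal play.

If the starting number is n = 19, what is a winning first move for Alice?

Classify positions by backward induction: terminal positions (no move available) are L. From any other position, the mover wins iff some move reaches an L.
n=0: no move → L
n=1: no move → L
n=2: can move to 0, which is L ⇒ W
n=3: can move to 0, which is L ⇒ W
n=4: moves to 2(W), 3(W); every one is W ⇒ L
n=5: can move to 0, which is L ⇒ W
n=6: can move to 4, which is L ⇒ W
n=7: can move to 0, which is L ⇒ W
n=8: can move to 4, which is L ⇒ W
n=9: moves to 6(W), 8(W); every one is W ⇒ L
n=10: can move to 9, which is L ⇒ W
n=11: can move to 0, which is L ⇒ W
n=12: can move to 9, which is L ⇒ W
n=13: can move to 0, which is L ⇒ W
n=14: moves to 7(W), 12(W), 13(W); every one is W ⇒ L
n=15: can move to 14, which is L ⇒ W
n=16: can move to 14, which is L ⇒ W
n=17: can move to 0, which is L ⇒ W
n=18: can move to 9, which is L ⇒ W
n=19: can move to 0, which is L ⇒ W
From 19, the L positions reachable in one move are: 0.

Move to 0.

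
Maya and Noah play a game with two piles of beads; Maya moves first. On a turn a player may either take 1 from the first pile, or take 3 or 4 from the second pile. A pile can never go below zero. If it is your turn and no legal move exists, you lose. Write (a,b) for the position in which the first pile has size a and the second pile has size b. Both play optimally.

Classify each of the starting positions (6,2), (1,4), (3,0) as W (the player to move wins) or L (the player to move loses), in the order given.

Use the standard recursion: the mover loses at a terminal position; elsewhere, the mover wins exactly when some move hands the opponent an L position.
No move ever increases a pile, so every position that can arise here has a ≤ 6 and b ≤ 4; it is enough to label the cells with 0 ≤ a ≤ 6 and 0 ≤ b ≤ 4.
Every move lowers a or b (never raises either), so fill the grid row by row in increasing a, and left to right within a row: each cell's successors are then already labelled.
      b=0  b=1  b=2  b=3  b=4
a=0:    L    L    L    W    W
a=1:    W    W    W    L    L
a=2:    L    L    L    W    W
a=3:    W    W    W    L    L
a=4:    L    L    L    W    W
a=5:    W    W    W    L    L
a=6:    L    L    L    W    W
Cells with no legal move (terminal, hence L): (0,0), (0,1), (0,2).
The remaining L cells, each justified by listing all of its moves:
(1,3): L (options (0,3)(W), (1,0)(W) are all W)
(1,4): L (options (0,4)(W), (1,1)(W), (1,0)(W) are all W)
(2,0): L (sole option (1,0)(W) is W)
(2,1): L (sole option (1,1)(W) is W)
(2,2): L (sole option (1,2)(W) is W)
(3,3): L (options (2,3)(W), (3,0)(W) are all W)
(3,4): L (options (2,4)(W), (3,1)(W), (3,0)(W) are all W)
(4,0): L (sole option (3,0)(W) is W)
(4,1): L (sole option (3,1)(W) is W)
(4,2): L (sole option (3,2)(W) is W)
(5,3): L (options (4,3)(W), (5,0)(W) are all W)
(5,4): L (options (4,4)(W), (5,1)(W), (5,0)(W) are all W)
(6,0): L (sole option (5,0)(W) is W)
(6,1): L (sole option (5,1)(W) is W)
(6,2): L (sole option (5,2)(W) is W)
Every other cell has at least one move into one of the L cells above, so it is W.
(6,2): one of the L cells justified above, so L
(1,4): one of the L cells justified above, so L
(3,0): the move to (2,0) reaches an L cell, so W

(6,2): L, (1,4): L, (3,0): W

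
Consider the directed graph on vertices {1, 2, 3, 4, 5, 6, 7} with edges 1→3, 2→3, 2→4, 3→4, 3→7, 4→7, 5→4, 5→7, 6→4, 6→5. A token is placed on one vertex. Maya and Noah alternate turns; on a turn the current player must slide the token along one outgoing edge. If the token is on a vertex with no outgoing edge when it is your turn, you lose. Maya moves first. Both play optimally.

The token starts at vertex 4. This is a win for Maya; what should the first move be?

Move to 7.

Positions with no move are L. A position that does have a move is losing for the player to move precisely when every available move leads to a winning position for the opponent. Fill in the labels:
Every edge goes from a vertex to one that appears earlier in the order 7, 4, 3, 5, 1, 2, 6, so processing vertices in that order labels each vertex after all of its successors.
7: no outgoing edge → L
4: reaches L-position 7 → W
3: reaches L-position 7 → W
5: reaches L-position 7 → W
1: only reaches 3(W), which is W → L
2: only reaches 3(W), 4(W), all W → L
6: only reaches 5(W), 4(W), all W → L
From 4, the L positions reachable in one move are: 7.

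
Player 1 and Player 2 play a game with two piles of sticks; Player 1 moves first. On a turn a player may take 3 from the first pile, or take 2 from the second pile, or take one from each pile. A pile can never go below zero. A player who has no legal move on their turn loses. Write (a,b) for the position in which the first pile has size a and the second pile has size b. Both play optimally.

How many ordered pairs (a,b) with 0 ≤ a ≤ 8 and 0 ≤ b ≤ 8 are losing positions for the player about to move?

38

Positions with no move are L. A position that does have a move is losing for the player to move precisely when every available move leads to a winning position for the opponent. Fill in the labels:
Every move lowers a or b (never raises either), so fill the grid row by row in increasing a, and left to right within a row: each cell's successors are then already labelled.
      b=0  b=1  b=2  b=3  b=4  b=5  b=6  b=7  b=8
a=0:    L    L    W    W    L    L    W    W    L
a=1:    L    W    W    L    L    W    W    L    L
a=2:    L    W    W    L    W    W    L    L    W
a=3:    W    W    L    L    W    W    L    W    W
a=4:    W    L    L    W    W    L    L    W    W
a=5:    W    L    W    W    L    L    W    W    L
a=6:    L    L    W    W    L    W    W    L    L
a=7:    L    W    W    L    L    W    W    L    W
a=8:    L    W    W    L    W    W    L    L    W
Cells with no legal move (terminal, hence L): (0,0), (0,1), (1,0), (2,0).
The remaining L cells, each justified by listing all of its moves:
(0,4): only reaches (0,2)(W), which is W → L
(0,5): only reaches (0,3)(W), which is W → L
(0,8): only reaches (0,6)(W), which is W → L
(1,3): only reaches (1,1)(W), (0,2)(W), all W → L
(1,4): only reaches (1,2)(W), (0,3)(W), all W → L
(1,7): only reaches (1,5)(W), (0,6)(W), all W → L
(1,8): only reaches (1,6)(W), (0,7)(W), all W → L
(2,3): only reaches (2,1)(W), (1,2)(W), all W → L
(2,6): only reaches (2,4)(W), (1,5)(W), all W → L
(2,7): only reaches (2,5)(W), (1,6)(W), all W → L
(3,2): only reaches (0,2)(W), (3,0)(W), (2,1)(W), all W → L
(3,3): only reaches (0,3)(W), (3,1)(W), (2,2)(W), all W → L
(3,6): only reaches (0,6)(W), (3,4)(W), (2,5)(W), all W → L
(4,1): only reaches (1,1)(W), (3,0)(W), all W → L
(4,2): only reaches (1,2)(W), (4,0)(W), (3,1)(W), all W → L
(4,5): only reaches (1,5)(W), (4,3)(W), (3,4)(W), all W → L
(4,6): only reaches (1,6)(W), (4,4)(W), (3,5)(W), all W → L
(5,1): only reaches (2,1)(W), (4,0)(W), all W → L
(5,4): only reaches (2,4)(W), (5,2)(W), (4,3)(W), all W → L
(5,5): only reaches (2,5)(W), (5,3)(W), (4,4)(W), all W → L
(5,8): only reaches (2,8)(W), (5,6)(W), (4,7)(W), all W → L
(6,0): only reaches (3,0)(W), which is W → L
(6,1): only reaches (3,1)(W), (5,0)(W), all W → L
(6,4): only reaches (3,4)(W), (6,2)(W), (5,3)(W), all W → L
(6,7): only reaches (3,7)(W), (6,5)(W), (5,6)(W), all W → L
(6,8): only reaches (3,8)(W), (6,6)(W), (5,7)(W), all W → L
(7,0): only reaches (4,0)(W), which is W → L
(7,3): only reaches (4,3)(W), (7,1)(W), (6,2)(W), all W → L
(7,4): only reaches (4,4)(W), (7,2)(W), (6,3)(W), all W → L
(7,7): only reaches (4,7)(W), (7,5)(W), (6,6)(W), all W → L
(8,0): only reaches (5,0)(W), which is W → L
(8,3): only reaches (5,3)(W), (8,1)(W), (7,2)(W), all W → L
(8,6): only reaches (5,6)(W), (8,4)(W), (7,5)(W), all W → L
(8,7): only reaches (5,7)(W), (8,5)(W), (7,6)(W), all W → L
Every other cell has at least one move into one of the L cells above, so it is W.
L cells per row: a=0: 5, a=1: 5, a=2: 4, a=3: 3, a=4: 4, a=5: 4, a=6: 5, a=7: 4, a=8: 4; total 38.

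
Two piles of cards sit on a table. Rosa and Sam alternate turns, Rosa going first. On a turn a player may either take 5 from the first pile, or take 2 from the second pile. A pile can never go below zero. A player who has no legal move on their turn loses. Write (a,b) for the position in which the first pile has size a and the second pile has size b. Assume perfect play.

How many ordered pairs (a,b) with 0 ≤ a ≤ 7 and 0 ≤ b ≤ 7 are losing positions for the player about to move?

32

Build the W/L table. Terminal = L. A non-terminal position is W if it has a move to some L; otherwise it is L.
Every move lowers a or b (never raises either), so fill the grid row by row in increasing a, and left to right within a row: each cell's successors are then already labelled.
      b=0  b=1  b=2  b=3  b=4  b=5  b=6  b=7
a=0:    L    L    W    W    L    L    W    W
a=1:    L    L    W    W    L    L    W    W
a=2:    L    L    W    W    L    L    W    W
a=3:    L    L    W    W    L    L    W    W
a=4:    L    L    W    W    L    L    W    W
a=5:    W    W    L    L    W    W    L    L
a=6:    W    W    L    L    W    W    L    L
a=7:    W    W    L    L    W    W    L    L
Cells with no legal move (terminal, hence L): (0,0), (0,1), (1,0), (1,1), (2,0), (2,1), (3,0), (3,1), (4,0), (4,1).
The remaining L cells, each justified by listing all of its moves:
(0,4): L (sole option (0,2)(W) is W)
(0,5): L (sole option (0,3)(W) is W)
(1,4): L (sole option (1,2)(W) is W)
(1,5): L (sole option (1,3)(W) is W)
(2,4): L (sole option (2,2)(W) is W)
(2,5): L (sole option (2,3)(W) is W)
(3,4): L (sole option (3,2)(W) is W)
(3,5): L (sole option (3,3)(W) is W)
(4,4): L (sole option (4,2)(W) is W)
(4,5): L (sole option (4,3)(W) is W)
(5,2): L (options (0,2)(W), (5,0)(W) are all W)
(5,3): L (options (0,3)(W), (5,1)(W) are all W)
(5,6): L (options (0,6)(W), (5,4)(W) are all W)
(5,7): L (options (0,7)(W), (5,5)(W) are all W)
(6,2): L (options (1,2)(W), (6,0)(W) are all W)
(6,3): L (options (1,3)(W), (6,1)(W) are all W)
(6,6): L (options (1,6)(W), (6,4)(W) are all W)
(6,7): L (options (1,7)(W), (6,5)(W) are all W)
(7,2): L (options (2,2)(W), (7,0)(W) are all W)
(7,3): L (options (2,3)(W), (7,1)(W) are all W)
(7,6): L (options (2,6)(W), (7,4)(W) are all W)
(7,7): L (options (2,7)(W), (7,5)(W) are all W)
Every other cell has at least one move into one of the L cells above, so it is W.
L cells per row: a=0: 4, a=1: 4, a=2: 4, a=3: 4, a=4: 4, a=5: 4, a=6: 4, a=7: 4; total 32.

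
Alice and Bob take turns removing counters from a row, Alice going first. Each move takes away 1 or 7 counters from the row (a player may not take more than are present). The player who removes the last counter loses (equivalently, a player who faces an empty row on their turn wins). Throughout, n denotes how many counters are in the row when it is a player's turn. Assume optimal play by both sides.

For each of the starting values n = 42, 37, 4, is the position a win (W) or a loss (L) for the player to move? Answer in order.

Compute win/loss labels from the base case upward. A position with no move is W. Any other position is W if it can reach an L in one move, else L.
n=0: no move; the opponent has just taken the last counter and therefore loses → W
n=1: →0(W) only, which is W, so L
n=2: →1(L), so W
n=3: →2(W) only, which is W, so L
n=4: →3(L), so W
n=5: →4(W) only, which is W, so L
n=6: →5(L), so W
n=7: →6(W), 0(W) — all W, so L
n=8: →7(L), so W
n=9: →8(W), 2(W) — all W, so L
n=10: →9(L), so W
n=11: →10(W), 4(W) — all W, so L
n=12: →11(L), so W
n=13: →12(W), 6(W) — all W, so L
n=14: →13(L), so W
n=15: →14(W), 8(W) — all W, so L
n=16: →15(L), so W
n=17: →16(W), 10(W) — all W, so L
n=18: →17(L), so W
n=19: →18(W), 12(W) — all W, so L
n=20: →19(L), so W
n=21: →20(W), 14(W) — all W, so L
n=22: →21(L), so W
n=23: →22(W), 16(W) — all W, so L
n=24: →23(L), so W
n=25: →24(W), 18(W) — all W, so L
n=26: →25(L), so W
n=27: →26(W), 20(W) — all W, so L
n=28: →27(L), so W
n=29: →28(W), 22(W) — all W, so L
n=30: →29(L), so W
n=31: →30(W), 24(W) — all W, so L
n=32: →31(L), so W
n=33: →32(W), 26(W) — all W, so L
n=34: →33(L), so W
n=35: →34(W), 28(W) — all W, so L
n=36: →35(L), so W
n=37: →36(W), 30(W) — all W, so L
n=38: →37(L), so W
n=39: →38(W), 32(W) — all W, so L
n=40: →39(L), so W
n=41: →40(W), 34(W) — all W, so L
n=42: →41(L), so W

42: W, 37: L, 4: W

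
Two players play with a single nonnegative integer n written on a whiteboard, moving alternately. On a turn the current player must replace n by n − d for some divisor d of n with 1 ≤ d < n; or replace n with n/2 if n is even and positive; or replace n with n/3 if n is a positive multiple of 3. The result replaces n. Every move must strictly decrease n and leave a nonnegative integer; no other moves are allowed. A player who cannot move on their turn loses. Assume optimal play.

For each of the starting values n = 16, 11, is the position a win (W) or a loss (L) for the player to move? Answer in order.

16: W, 11: L

Work bottom-up. With no move the player to move loses. Otherwise the position is W if at least one move leads to an L position for the opponent, and L if every move leads to a W.
n=0: no move → L
n=1: no move → L
n=2: →1(L), so W
n=3: →1(L), so W
n=4: →2(W), 3(W) — all W, so L
n=5: →4(L), so W
n=6: →4(L), so W
n=7: →6(W) only, which is W, so L
n=8: →4(L), so W
n=9: →3(W), 6(W), 8(W) — all W, so L
n=10: →9(L), so W
n=11: →10(W) only, which is W, so L
n=12: →4(L), so W
n=13: →12(W) only, which is W, so L
n=14: →7(L), so W
n=15: →5(W), 10(W), 12(W), 14(W) — all W, so L
n=16: →15(L), so W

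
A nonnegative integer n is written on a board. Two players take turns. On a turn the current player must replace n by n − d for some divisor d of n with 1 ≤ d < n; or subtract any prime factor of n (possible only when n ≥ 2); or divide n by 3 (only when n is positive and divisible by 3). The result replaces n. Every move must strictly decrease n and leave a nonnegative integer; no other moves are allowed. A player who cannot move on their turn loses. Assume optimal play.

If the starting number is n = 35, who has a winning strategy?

Compute win/loss labels from the base case upward. A position with no move is L. Any other position is W if it can reach an L in one move, else L.
n=0: no move → L
n=1: no move → L
n=2: W (go to 0, an L position)
n=3: W (go to 0, an L position)
n=4: L (options 2(W), 3(W) are all W)
n=5: W (go to 0, an L position)
n=6: W (go to 4, an L position)
n=7: W (go to 0, an L position)
n=8: W (go to 4, an L position)
n=9: L (options 3(W), 6(W), 8(W) are all W)
n=10: W (go to 9, an L position)
n=11: W (go to 0, an L position)
n=12: W (go to 4, an L position)
n=13: W (go to 0, an L position)
n=14: L (options 7(W), 12(W), 13(W) are all W)
n=15: W (go to 14, an L position)
n=16: W (go to 14, an L position)
n=17: W (go to 0, an L position)
n=18: W (go to 9, an L position)
n=19: W (go to 0, an L position)
n=20: L (options 10(W), 15(W), 16(W), 18(W), 19(W) are all W)
n=21: W (go to 14, an L position)
n=22: W (go to 20, an L position)
n=23: W (go to 0, an L position)
n=24: W (go to 20, an L position)
n=25: W (go to 20, an L position)
n=26: L (options 13(W), 24(W), 25(W) are all W)
n=27: W (go to 9, an L position)
n=28: W (go to 14, an L position)
n=29: W (go to 0, an L position)
n=30: W (go to 20, an L position)
n=31: W (go to 0, an L position)
n=32: L (options 16(W), 24(W), 28(W), 30(W), 31(W) are all W)
n=33: W (go to 32, an L position)
n=34: W (go to 32, an L position)
n=35: L (options 28(W), 30(W), 34(W) are all W)
Every move from 35 reaches a W position, so the mover loses.

The second player wins.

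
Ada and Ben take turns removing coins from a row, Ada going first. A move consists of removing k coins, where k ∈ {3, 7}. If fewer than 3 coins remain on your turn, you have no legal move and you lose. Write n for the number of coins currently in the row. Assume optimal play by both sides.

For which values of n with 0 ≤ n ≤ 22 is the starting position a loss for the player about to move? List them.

0, 1, 2, 6, 10, 11, 12, 16, 20, 21, 22

Work bottom-up. With no move the player to move loses. Otherwise the position is W if at least one move leads to an L position for the opponent, and L if every move leads to a W.
n=0: no move → L
n=1: no move → L
n=2: no move → L
n=3: can move to 0, which is L ⇒ W
n=4: can move to 1, which is L ⇒ W
n=5: can move to 2, which is L ⇒ W
n=6: the only move is to 3(W), a W ⇒ L
n=7: can move to 0, which is L ⇒ W
n=8: can move to 1, which is L ⇒ W
n=9: can move to 6, which is L ⇒ W
n=10: moves to 7(W), 3(W); every one is W ⇒ L
n=11: moves to 8(W), 4(W); every one is W ⇒ L
n=12: moves to 9(W), 5(W); every one is W ⇒ L
n=13: can move to 10, which is L ⇒ W
n=14: can move to 11, which is L ⇒ W
n=15: can move to 12, which is L ⇒ W
n=16: moves to 13(W), 9(W); every one is W ⇒ L
n=17: can move to 10, which is L ⇒ W
n=18: can move to 11, which is L ⇒ W
n=19: can move to 16, which is L ⇒ W
n=20: moves to 17(W), 13(W); every one is W ⇒ L
n=21: moves to 18(W), 14(W); every one is W ⇒ L
n=22: moves to 19(W), 15(W); every one is W ⇒ L
The losing starting values of n are exactly the entries labelled L in this table (11 of them).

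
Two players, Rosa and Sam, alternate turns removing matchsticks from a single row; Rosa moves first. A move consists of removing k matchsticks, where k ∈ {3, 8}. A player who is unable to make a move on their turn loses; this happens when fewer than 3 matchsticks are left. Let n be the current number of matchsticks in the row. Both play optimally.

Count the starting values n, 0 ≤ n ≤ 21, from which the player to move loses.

10

Build the W/L table. Terminal = L. A non-terminal position is W if it has a move to some L; otherwise it is L.
n=0: no move → L
n=1: no move → L
n=2: no move → L
n=3: reaches L-position 0 → W
n=4: reaches L-position 1 → W
n=5: reaches L-position 2 → W
n=6: only reaches 3(W), which is W → L
n=7: only reaches 4(W), which is W → L
n=8: reaches L-position 0 → W
n=9: reaches L-position 6 → W
n=10: reaches L-position 7 → W
n=11: only reaches 8(W), 3(W), all W → L
n=12: only reaches 9(W), 4(W), all W → L
n=13: only reaches 10(W), 5(W), all W → L
n=14: reaches L-position 11 → W
n=15: reaches L-position 12 → W
n=16: reaches L-position 13 → W
n=17: only reaches 14(W), 9(W), all W → L
n=18: only reaches 15(W), 10(W), all W → L
n=19: reaches L-position 11 → W
n=20: reaches L-position 17 → W
n=21: reaches L-position 18 → W
L entries with 0 ≤ n ≤ 21: n = 0, 1, 2, 6, 7, 11, 12, 13, 17, 18; that makes 10.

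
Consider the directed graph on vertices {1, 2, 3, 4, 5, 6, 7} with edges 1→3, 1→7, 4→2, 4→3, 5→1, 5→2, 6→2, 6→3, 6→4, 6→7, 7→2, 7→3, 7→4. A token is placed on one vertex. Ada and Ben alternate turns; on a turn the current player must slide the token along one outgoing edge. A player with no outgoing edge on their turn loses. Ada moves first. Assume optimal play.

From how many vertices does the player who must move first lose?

2

Positions with no move are L. A position that does have a move is losing for the player to move precisely when every available move leads to a winning position for the opponent. Fill in the labels:
Every edge goes from a vertex to one that appears earlier in the order 2, 3, 4, 7, 1, 6, 5, so processing vertices in that order labels each vertex after all of its successors.
2: no outgoing edge → L
3: no outgoing edge → L
4: can move to 3, which is L ⇒ W
7: can move to 3, which is L ⇒ W
1: can move to 3, which is L ⇒ W
6: can move to 3, which is L ⇒ W
5: can move to 2, which is L ⇒ W
The L vertices are 2, 3; that is 2 in all.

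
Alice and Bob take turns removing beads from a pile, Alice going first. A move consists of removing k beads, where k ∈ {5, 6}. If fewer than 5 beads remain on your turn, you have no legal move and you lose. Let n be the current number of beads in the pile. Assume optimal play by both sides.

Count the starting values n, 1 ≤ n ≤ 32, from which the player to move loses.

14

Positions with no move are L. A position that does have a move is losing for the player to move precisely when every available move leads to a winning position for the opponent. Fill in the labels:
n=0: no move → L
n=1: no move → L
n=2: no move → L
n=3: no move → L
n=4: no move → L
n=5: →0(L), so W
n=6: →1(L), so W
n=7: →2(L), so W
n=8: →3(L), so W
n=9: →4(L), so W
n=10: →4(L), so W
n=11: →6(W), 5(W) — all W, so L
n=12: →7(W), 6(W) — all W, so L
n=13: →8(W), 7(W) — all W, so L
n=14: →9(W), 8(W) — all W, so L
n=15: →10(W), 9(W) — all W, so L
n=16: →11(L), so W
n=17: →12(L), so W
n=18: →13(L), so W
n=19: →14(L), so W
n=20: →15(L), so W
n=21: →15(L), so W
n=22: →17(W), 16(W) — all W, so L
n=23: →18(W), 17(W) — all W, so L
n=24: →19(W), 18(W) — all W, so L
n=25: →20(W), 19(W) — all W, so L
n=26: →21(W), 20(W) — all W, so L
n=27: →22(L), so W
n=28: →23(L), so W
n=29: →24(L), so W
n=30: →25(L), so W
n=31: →26(L), so W
n=32: →26(L), so W
L entries with 1 ≤ n ≤ 32 (n=0 is outside the asked range and is not counted): n = 1, 2, 3, 4, 11, 12, 13, 14, 15, 22, 23, 24, 25, 26; that makes 14.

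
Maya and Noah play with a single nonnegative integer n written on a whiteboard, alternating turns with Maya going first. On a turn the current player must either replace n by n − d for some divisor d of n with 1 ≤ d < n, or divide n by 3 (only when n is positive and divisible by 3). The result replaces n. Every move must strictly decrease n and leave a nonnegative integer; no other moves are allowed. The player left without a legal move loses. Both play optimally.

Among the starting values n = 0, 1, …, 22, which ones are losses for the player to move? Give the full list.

0, 1, 4, 7, 9, 11, 13, 15, 17, 19

Classify positions by backward induction: terminal positions (no move available) are L. From any other position, the mover wins iff some move reaches an L.
n=0: no move → L
n=1: no move → L
n=2: reaches L-position 1 → W
n=3: reaches L-position 1 → W
n=4: only reaches 2(W), 3(W), all W → L
n=5: reaches L-position 4 → W
n=6: reaches L-position 4 → W
n=7: only reaches 6(W), which is W → L
n=8: reaches L-position 4 → W
n=9: only reaches 3(W), 6(W), 8(W), all W → L
n=10: reaches L-position 9 → W
n=11: only reaches 10(W), which is W → L
n=12: reaches L-position 4 → W
n=13: only reaches 12(W), which is W → L
n=14: reaches L-position 7 → W
n=15: only reaches 5(W), 10(W), 12(W), 14(W), all W → L
n=16: reaches L-position 15 → W
n=17: only reaches 16(W), which is W → L
n=18: reaches L-position 9 → W
n=19: only reaches 18(W), which is W → L
n=20: reaches L-position 15 → W
n=21: reaches L-position 7 → W
n=22: reaches L-position 11 → W
The losing starting values of n are exactly the entries labelled L in this table (10 of them).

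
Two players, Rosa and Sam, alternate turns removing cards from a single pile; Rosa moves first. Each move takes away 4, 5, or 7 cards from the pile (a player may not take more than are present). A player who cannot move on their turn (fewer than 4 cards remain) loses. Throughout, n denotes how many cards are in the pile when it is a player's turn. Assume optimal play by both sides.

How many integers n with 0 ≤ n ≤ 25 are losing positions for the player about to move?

12

Build the W/L table. Terminal = L. A non-terminal position is W if it has a move to some L; otherwise it is L.
n=0: no move → L
n=1: no move → L
n=2: no move → L
n=3: no move → L
n=4: reaches L-position 0 → W
n=5: reaches L-position 1 → W
n=6: reaches L-position 2 → W
n=7: reaches L-position 3 → W
n=8: reaches L-position 3 → W
n=9: reaches L-position 2 → W
n=10: reaches L-position 3 → W
n=11: only reaches 7(W), 6(W), 4(W), all W → L
n=12: only reaches 8(W), 7(W), 5(W), all W → L
n=13: only reaches 9(W), 8(W), 6(W), all W → L
n=14: only reaches 10(W), 9(W), 7(W), all W → L
n=15: reaches L-position 11 → W
n=16: reaches L-position 12 → W
n=17: reaches L-position 13 → W
n=18: reaches L-position 14 → W
n=19: reaches L-position 14 → W
n=20: reaches L-position 13 → W
n=21: reaches L-position 14 → W
n=22: only reaches 18(W), 17(W), 15(W), all W → L
n=23: only reaches 19(W), 18(W), 16(W), all W → L
n=24: only reaches 20(W), 19(W), 17(W), all W → L
n=25: only reaches 21(W), 20(W), 18(W), all W → L
L entries with 0 ≤ n ≤ 25: n = 0, 1, 2, 3, 11, 12, 13, 14, 22, 23, 24, 25; that makes 12.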